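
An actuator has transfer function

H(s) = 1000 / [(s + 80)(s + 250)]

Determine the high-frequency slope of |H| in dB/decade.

Each pole contributes −20 dB/decade at high frequency; each zero contributes +20 dB/decade.
Net: 0 zero(s) − 2 pole(s) → -40 dB/decade.

-40 dB/decade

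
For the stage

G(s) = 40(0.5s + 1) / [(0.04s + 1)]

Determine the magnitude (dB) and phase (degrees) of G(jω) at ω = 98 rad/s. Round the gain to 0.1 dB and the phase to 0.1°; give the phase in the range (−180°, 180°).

53.7 dB, 13.1°

At ω = 98 rad/s:
zero (1 + j98·0.5) = 1 + j49 → |·| ≈ 49.01, ∠ ≈ 88.83°
pole (1 + j98·0.04) = 1 + j3.92 → |·| ≈ 4.0455, ∠ ≈ 75.69°
|G| = 40 · 49.01 / (4.0455) ≈ 484.59
Gain = 20 log₁₀(484.59) ≈ 53.71 dB
∠G = (88.83°) − (75.69°) = 13.14°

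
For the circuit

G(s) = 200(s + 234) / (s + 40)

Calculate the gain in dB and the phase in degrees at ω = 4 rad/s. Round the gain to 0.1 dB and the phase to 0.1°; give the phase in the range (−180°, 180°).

61.3 dB, -4.7°

At s = jω = j4:
zero (s+234): 234 + j4 → |·| = √(234²+4²) = √54772 ≈ 234.03, ∠ = arctan(4/234) ≈ 0.98°
pole (s+40): 40 + j4 → |·| = √(40²+4²) = √1616 ≈ 40.2, ∠ = arctan(4/40) ≈ 5.71°
|G| = 200 · 234.03 / 40.2 ≈ 1164.3
Gain = 20 log₁₀(1164.3) ≈ 61.32 dB
∠G = 0.98° − 5.71° = -4.73°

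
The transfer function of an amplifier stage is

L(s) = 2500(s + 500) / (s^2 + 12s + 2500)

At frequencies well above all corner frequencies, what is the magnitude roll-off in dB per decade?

-20 dB/decade

Each pole contributes −20 dB/decade at high frequency; each zero contributes +20 dB/decade.
Net: 1 zero(s) − 2 pole(s) → -20 dB/decade.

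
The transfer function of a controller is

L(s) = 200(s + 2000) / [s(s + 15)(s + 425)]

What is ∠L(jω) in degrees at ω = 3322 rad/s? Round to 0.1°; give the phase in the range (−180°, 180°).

156.5°

At s = jω = j3322:
zero (s+2000): 2000 + j3322 → |·| = √(2000²+3322²) = √15035684 ≈ 3877.6, ∠ = arctan(3322/2000) ≈ 58.95°
pole (s+15): 15 + j3322 → |·| = √(15²+3322²) = √11035909 ≈ 3322, ∠ = arctan(3322/15) ≈ 89.74°
pole (s+425): 425 + j3322 → |·| = √(425²+3322²) = √11216309 ≈ 3349.1, ∠ = arctan(3322/425) ≈ 82.71°
pole at origin: |s| = 3322, ∠ = 90.00° (in denominator)
∠L = 58.95° − 262.45° = -203.50° ≡ 156.50° (principal value)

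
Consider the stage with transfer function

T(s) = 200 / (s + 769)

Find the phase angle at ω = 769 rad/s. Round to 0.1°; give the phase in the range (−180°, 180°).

Substitute s = j769:
Numerator: 200 = 200 + j0
Denominator: (j769) + 769 = 769 + j769
|N| = √(200² + 0²) ≈ 200, ∠N ≈ 0.00°
|D| = √(769² + 769²) ≈ 1087.5, ∠D ≈ 45.00°
∠T = 0.00° − 45.00° = -45.00°

-45.0°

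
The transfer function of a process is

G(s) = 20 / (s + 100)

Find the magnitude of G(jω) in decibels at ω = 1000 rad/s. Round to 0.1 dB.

-34.0 dB

Substitute s = j1000:
Numerator: 20 = 20 + j0
Denominator: (j1000) + 100 = 100 + j1000
|N| = √(20² + 0²) ≈ 20, ∠N ≈ 0.00°
|D| = √(100² + 1000²) ≈ 1005, ∠D ≈ 84.29°
|G| = 20 / 1005 ≈ 0.0199
Gain = 20 log₁₀(0.0199) ≈ -34.02 dB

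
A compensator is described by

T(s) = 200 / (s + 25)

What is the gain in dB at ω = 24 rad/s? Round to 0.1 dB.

15.2 dB

Substitute s = j24:
Numerator: 200 = 200 + j0
Denominator: (j24) + 25 = 25 + j24
|N| = √(200² + 0²) ≈ 200, ∠N ≈ 0.00°
|D| = √(25² + 24²) ≈ 34.655, ∠D ≈ 43.83°
|T| = 200 / 34.655 ≈ 5.7712
Gain = 20 log₁₀(5.7712) ≈ 15.23 dB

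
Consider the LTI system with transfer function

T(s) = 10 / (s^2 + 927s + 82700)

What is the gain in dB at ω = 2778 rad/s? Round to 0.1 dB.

-118.1 dB

Substitute s = j2778:
Numerator: 10 = 10 + j0
Denominator: (j2778)^2 + 927(j2778) + 82700 = -7634584 + j2575206
|N| = √(10² + 0²) ≈ 10, ∠N ≈ 0.00°
|D| = √(7634584² + 2575206²) ≈ 8.0572e+06, ∠D ≈ 161.36°
|T| = 10 / 8.0572e+06 ≈ 1.2411e-06
Gain = 20 log₁₀(1.2411e-06) ≈ -118.12 dB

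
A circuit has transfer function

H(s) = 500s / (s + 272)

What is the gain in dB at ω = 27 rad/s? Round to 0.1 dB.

At s = jω = j27:
zero at origin: s = j27 → |·| = 27, ∠ = 90.00°
pole (s+272): 272 + j27 → |·| = √(272²+27²) = √74713 ≈ 273.34, ∠ = arctan(27/272) ≈ 5.67°
|H| = 500 · 27 / 273.34 ≈ 49.389
Gain = 20 log₁₀(49.389) ≈ 33.87 dB

33.9 dB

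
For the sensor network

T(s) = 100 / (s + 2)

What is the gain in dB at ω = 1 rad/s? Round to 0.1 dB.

Substitute s = j1:
Numerator: 100 = 100 + j0
Denominator: (j1) + 2 = 2 + j1
|N| = √(100² + 0²) ≈ 100, ∠N ≈ 0.00°
|D| = √(2² + 1²) ≈ 2.2361, ∠D ≈ 26.57°
|T| = 100 / 2.2361 ≈ 44.721
Gain = 20 log₁₀(44.721) ≈ 33.01 dB

33.0 dB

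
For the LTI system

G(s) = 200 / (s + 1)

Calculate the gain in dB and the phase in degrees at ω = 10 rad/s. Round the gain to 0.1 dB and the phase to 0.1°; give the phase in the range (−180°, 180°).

26.0 dB, -84.3°

Substitute s = j10:
Numerator: 200 = 200 + j0
Denominator: (j10) + 1 = 1 + j10
|N| = √(200² + 0²) ≈ 200, ∠N ≈ 0.00°
|D| = √(1² + 10²) ≈ 10.05, ∠D ≈ 84.29°
|G| = 200 / 10.05 ≈ 19.9
Gain = 20 log₁₀(19.9) ≈ 25.98 dB
∠G = 0.00° − 84.29° = -84.29°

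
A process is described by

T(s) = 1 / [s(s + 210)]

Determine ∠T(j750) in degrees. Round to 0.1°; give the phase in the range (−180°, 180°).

-164.4°

At s = jω = j750:
pole (s+210): 210 + j750 → |·| = √(210²+750²) = √606600 ≈ 778.85, ∠ = arctan(750/210) ≈ 74.36°
pole at origin: |s| = 750, ∠ = 90.00° (in denominator)
∠T = 0.00° − 164.36° = -164.36°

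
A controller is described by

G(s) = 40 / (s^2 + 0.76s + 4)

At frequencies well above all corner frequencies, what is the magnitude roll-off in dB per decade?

Each pole contributes −20 dB/decade at high frequency; each zero contributes +20 dB/decade.
Net: 0 zero(s) − 2 pole(s) → -40 dB/decade.

-40 dB/decade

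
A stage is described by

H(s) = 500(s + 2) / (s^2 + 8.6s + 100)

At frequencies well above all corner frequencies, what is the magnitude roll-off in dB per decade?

-20 dB/decade

Each pole contributes −20 dB/decade at high frequency; each zero contributes +20 dB/decade.
Net: 1 zero(s) − 2 pole(s) → -20 dB/decade.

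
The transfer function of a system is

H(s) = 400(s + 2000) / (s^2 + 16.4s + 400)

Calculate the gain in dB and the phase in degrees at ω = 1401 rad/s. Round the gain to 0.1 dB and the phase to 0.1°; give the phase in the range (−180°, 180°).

At s = jω = j1401:
zero (s+2000): 2000 + j1401 → |·| = √(2000²+1401²) = √5962801 ≈ 2441.9, ∠ = arctan(1401/2000) ≈ 35.01°
quadratic: (j1401)² + 16.4·j1401 + 400 = -1962401 + j22976.4 → |·| ≈ 1.9625e+06, ∠ ≈ 179.33°
|H| = 400 · 2441.9 / 1.9625e+06 ≈ 0.49771
Gain = 20 log₁₀(0.49771) ≈ -6.06 dB
∠H = 35.01° − 179.33° = -144.32°

-6.1 dB, -144.3°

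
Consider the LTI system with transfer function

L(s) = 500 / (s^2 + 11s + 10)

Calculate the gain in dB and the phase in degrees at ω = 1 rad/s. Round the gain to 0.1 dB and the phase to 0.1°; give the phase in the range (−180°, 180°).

30.9 dB, -50.7°

Substitute s = j1:
Numerator: 500 = 500 + j0
Denominator: (j1)^2 + 11(j1) + 10 = 9 + j11
|N| = √(500² + 0²) ≈ 500, ∠N ≈ 0.00°
|D| = √(9² + 11²) ≈ 14.213, ∠D ≈ 50.71°
|L| = 500 / 14.213 ≈ 35.179
Gain = 20 log₁₀(35.179) ≈ 30.93 dB
∠L = 0.00° − 50.71° = -50.71°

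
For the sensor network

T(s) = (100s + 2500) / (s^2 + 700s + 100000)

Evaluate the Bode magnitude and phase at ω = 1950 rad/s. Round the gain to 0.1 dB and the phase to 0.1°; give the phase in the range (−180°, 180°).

-26.1 dB, -70.5°

Substitute s = j1950:
Numerator: 100(j1950) + 2500 = 2500 + j195000
Denominator: (j1950)^2 + 700(j1950) + 100000 = -3702500 + j1365000
|N| = √(2500² + 195000²) ≈ 1.9502e+05, ∠N ≈ 89.27°
|D| = √(3702500² + 1365000²) ≈ 3.9461e+06, ∠D ≈ 159.76°
|T| = 1.9502e+05 / 3.9461e+06 ≈ 0.049421
Gain = 20 log₁₀(0.049421) ≈ -26.12 dB
∠T = 89.27° − 159.76° = -70.49°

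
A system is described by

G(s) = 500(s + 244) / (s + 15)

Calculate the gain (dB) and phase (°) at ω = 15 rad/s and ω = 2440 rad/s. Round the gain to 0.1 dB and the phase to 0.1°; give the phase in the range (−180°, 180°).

ω = 15: 75.2 dB, -41.5°; ω = 2440: 54.0 dB, -5.4°

At s = jω = j15:
zero (s+244): 244 + j15 → |·| = √(244²+15²) = √59761 ≈ 244.46, ∠ = arctan(15/244) ≈ 3.52°
pole (s+15): 15 + j15 → |·| = √(15²+15²) = √450 ≈ 21.213, ∠ = arctan(15/15) ≈ 45.00°
|G| = 500 · 244.46 / 21.213 ≈ 5762
Gain = 20 log₁₀(5762) ≈ 75.21 dB
∠G = 3.52° − 45.00° = -41.48°

At s = jω = j2440:
zero (s+244): 244 + j2440 → |·| = √(244²+2440²) = √6013136 ≈ 2452.2, ∠ = arctan(2440/244) ≈ 84.29°
pole (s+15): 15 + j2440 → |·| = √(15²+2440²) = √5953825 ≈ 2440, ∠ = arctan(2440/15) ≈ 89.65°
|G| = 500 · 2452.2 / 2440 ≈ 502.5
Gain = 20 log₁₀(502.5) ≈ 54.02 dB
∠G = 84.29° − 89.65° = -5.36°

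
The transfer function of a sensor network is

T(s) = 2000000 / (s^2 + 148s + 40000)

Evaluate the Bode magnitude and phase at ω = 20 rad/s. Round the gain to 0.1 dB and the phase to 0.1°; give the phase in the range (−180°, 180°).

At s = jω = j20:
quadratic: (j20)² + 148·j20 + 40000 = 39600 + j2960 → |·| ≈ 39710, ∠ ≈ 4.27°
|T| = 2000000 / 39710 ≈ 50.365
Gain = 20 log₁₀(50.365) ≈ 34.04 dB
∠T = 0.00° − 4.27° = -4.27°

34.0 dB, -4.3°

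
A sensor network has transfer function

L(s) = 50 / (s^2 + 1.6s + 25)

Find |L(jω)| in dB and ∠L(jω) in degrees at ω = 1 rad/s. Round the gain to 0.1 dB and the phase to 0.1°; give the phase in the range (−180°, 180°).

6.4 dB, -3.8°

At s = jω = j1:
quadratic: (j1)² + 1.6·j1 + 25 = 24 + j1.6 → |·| ≈ 24.053, ∠ ≈ 3.81°
|L| = 50 / 24.053 ≈ 2.0787
Gain = 20 log₁₀(2.0787) ≈ 6.36 dB
∠L = 0.00° − 3.81° = -3.81°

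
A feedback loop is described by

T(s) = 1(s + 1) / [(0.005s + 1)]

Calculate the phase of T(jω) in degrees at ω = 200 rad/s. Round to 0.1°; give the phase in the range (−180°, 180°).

44.7°

At ω = 200 rad/s:
zero (1 + j200·1) = 1 + j200 → |·| ≈ 200, ∠ ≈ 89.71°
pole (1 + j200·0.005) = 1 + j1 → |·| ≈ 1.4142, ∠ ≈ 45.00°
∠T = (89.71°) − (45.00°) = 44.71°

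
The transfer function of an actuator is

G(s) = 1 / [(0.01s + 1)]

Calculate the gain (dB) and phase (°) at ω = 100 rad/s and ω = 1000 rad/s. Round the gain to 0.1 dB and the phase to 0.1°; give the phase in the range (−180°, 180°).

At ω = 100 rad/s:
pole (1 + j100·0.01) = 1 + j1 → |·| ≈ 1.4142, ∠ ≈ 45.00°
|G| = 1 · 1 / (1.4142) ≈ 0.70711
Gain = 20 log₁₀(0.70711) ≈ -3.01 dB
∠G = (0°) − (45.00°) = -45.00°

At ω = 1000 rad/s:
pole (1 + j1000·0.01) = 1 + j10 → |·| ≈ 10.05, ∠ ≈ 84.29°
|G| = 1 · 1 / (10.05) ≈ 0.099502
Gain = 20 log₁₀(0.099502) ≈ -20.04 dB
∠G = (0°) − (84.29°) = -84.29°

ω = 100: -3.0 dB, -45.0°; ω = 1000: -20.0 dB, -84.3°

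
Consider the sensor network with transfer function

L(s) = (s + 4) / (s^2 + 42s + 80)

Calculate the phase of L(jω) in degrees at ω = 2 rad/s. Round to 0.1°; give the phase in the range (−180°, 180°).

-21.3°

Substitute s = j2:
Numerator: (j2) + 4 = 4 + j2
Denominator: (j2)^2 + 42(j2) + 80 = 76 + j84
|N| = √(4² + 2²) ≈ 4.4721, ∠N ≈ 26.57°
|D| = √(76² + 84²) ≈ 113.28, ∠D ≈ 47.86°
∠L = 26.57° − 47.86° = -21.29°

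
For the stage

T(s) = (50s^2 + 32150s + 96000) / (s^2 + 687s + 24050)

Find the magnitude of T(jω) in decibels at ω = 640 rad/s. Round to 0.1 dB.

33.9 dB

Substitute s = j640:
Numerator: 50(j640)^2 + 32150(j640) + 96000 = -20384000 + j20576000
Denominator: (j640)^2 + 687(j640) + 24050 = -385550 + j439680
|N| = √(20384000² + 20576000²) ≈ 2.8963e+07, ∠N ≈ 134.73°
|D| = √(385550² + 439680²) ≈ 5.8478e+05, ∠D ≈ 131.25°
|T| = 2.8963e+07 / 5.8478e+05 ≈ 49.528
Gain = 20 log₁₀(49.528) ≈ 33.90 dB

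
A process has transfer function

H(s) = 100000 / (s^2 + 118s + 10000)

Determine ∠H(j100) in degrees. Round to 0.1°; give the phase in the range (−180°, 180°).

At s = jω = j100:
quadratic: (j100)² + 118·j100 + 10000 = 0 + j11800 → |·| ≈ 11800, ∠ ≈ 90.00°
∠H = 0.00° − 90.00° = -90.00°

-90.0°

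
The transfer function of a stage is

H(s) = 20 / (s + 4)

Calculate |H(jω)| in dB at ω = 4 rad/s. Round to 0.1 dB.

11.0 dB

At s = jω = j4:
pole (s+4): 4 + j4 → |·| = √(4²+4²) = √32 ≈ 5.6569, ∠ = arctan(4/4) ≈ 45.00°
|H| = 20 / 5.6569 ≈ 3.5355
Gain = 20 log₁₀(3.5355) ≈ 10.97 dB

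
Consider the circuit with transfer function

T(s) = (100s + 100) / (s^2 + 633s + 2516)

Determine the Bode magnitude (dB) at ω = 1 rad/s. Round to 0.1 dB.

Substitute s = j1:
Numerator: 100(j1) + 100 = 100 + j100
Denominator: (j1)^2 + 633(j1) + 2516 = 2515 + j633
|N| = √(100² + 100²) ≈ 141.42, ∠N ≈ 45.00°
|D| = √(2515² + 633²) ≈ 2593.4, ∠D ≈ 14.13°
|T| = 141.42 / 2593.4 ≈ 0.054531
Gain = 20 log₁₀(0.054531) ≈ -25.27 dB

-25.3 dB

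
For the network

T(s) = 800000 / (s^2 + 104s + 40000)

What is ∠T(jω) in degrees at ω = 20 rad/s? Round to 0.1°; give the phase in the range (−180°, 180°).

At s = jω = j20:
quadratic: (j20)² + 104·j20 + 40000 = 39600 + j2080 → |·| ≈ 39655, ∠ ≈ 3.01°
∠T = 0.00° − 3.01° = -3.01°

-3.0°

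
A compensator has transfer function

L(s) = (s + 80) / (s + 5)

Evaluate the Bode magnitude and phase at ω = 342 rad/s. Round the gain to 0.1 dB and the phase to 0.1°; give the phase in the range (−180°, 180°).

At s = jω = j342:
zero (s+80): 80 + j342 → |·| = √(80²+342²) = √123364 ≈ 351.23, ∠ = arctan(342/80) ≈ 76.83°
pole (s+5): 5 + j342 → |·| = √(5²+342²) = √116989 ≈ 342.04, ∠ = arctan(342/5) ≈ 89.16°
|L| = 1 · 351.23 / 342.04 ≈ 1.0269
Gain = 20 log₁₀(1.0269) ≈ 0.23 dB
∠L = 76.83° − 89.16° = -12.33°

0.2 dB, -12.3°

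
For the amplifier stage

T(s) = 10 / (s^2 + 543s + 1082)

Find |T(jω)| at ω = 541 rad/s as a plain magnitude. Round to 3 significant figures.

Substitute s = j541:
Numerator: 10 = 10 + j0
Denominator: (j541)^2 + 543(j541) + 1082 = -291599 + j293763
|N| = √(10² + 0²) ≈ 10, ∠N ≈ 0.00°
|D| = √(291599² + 293763²) ≈ 4.1392e+05, ∠D ≈ 134.79°
|T| = 10 / 4.1392e+05 ≈ 2.4159e-05

2.42e-05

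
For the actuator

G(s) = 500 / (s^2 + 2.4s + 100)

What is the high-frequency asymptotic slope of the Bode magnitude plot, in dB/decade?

-40 dB/decade

Each pole contributes −20 dB/decade at high frequency; each zero contributes +20 dB/decade.
Net: 0 zero(s) − 2 pole(s) → -40 dB/decade.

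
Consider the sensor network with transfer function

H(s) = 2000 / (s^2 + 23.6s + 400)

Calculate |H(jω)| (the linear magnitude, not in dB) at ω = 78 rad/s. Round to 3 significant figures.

At s = jω = j78:
quadratic: (j78)² + 23.6·j78 + 400 = -5684 + j1840.8 → |·| ≈ 5974.6, ∠ ≈ 162.06°
|H| = 2000 / 5974.6 ≈ 0.33475

0.335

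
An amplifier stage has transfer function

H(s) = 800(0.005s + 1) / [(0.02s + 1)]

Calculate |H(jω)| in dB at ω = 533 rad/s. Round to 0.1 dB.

At ω = 533 rad/s:
zero (1 + j533·0.005) = 1 + j2.665 → |·| ≈ 2.8464, ∠ ≈ 69.43°
pole (1 + j533·0.02) = 1 + j10.66 → |·| ≈ 10.707, ∠ ≈ 84.64°
|H| = 800 · 2.8464 / (10.707) ≈ 212.68
Gain = 20 log₁₀(212.68) ≈ 46.55 dB

46.6 dB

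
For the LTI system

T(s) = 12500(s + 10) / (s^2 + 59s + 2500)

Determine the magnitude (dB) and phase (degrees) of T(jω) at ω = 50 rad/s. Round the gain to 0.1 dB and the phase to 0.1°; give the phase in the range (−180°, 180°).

At s = jω = j50:
zero (s+10): 10 + j50 → |·| = √(10²+50²) = √2600 ≈ 50.99, ∠ = arctan(50/10) ≈ 78.69°
quadratic: (j50)² + 59·j50 + 2500 = 0 + j2950 → |·| ≈ 2950, ∠ ≈ 90.00°
|T| = 12500 · 50.99 / 2950 ≈ 216.06
Gain = 20 log₁₀(216.06) ≈ 46.69 dB
∠T = 78.69° − 90.00° = -11.31°

46.7 dB, -11.3°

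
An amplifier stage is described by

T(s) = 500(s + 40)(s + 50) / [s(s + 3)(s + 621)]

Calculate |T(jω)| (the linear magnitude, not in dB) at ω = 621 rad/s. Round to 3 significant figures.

0.572

At s = jω = j621:
zero (s+40): 40 + j621 → |·| = √(40²+621²) = √387241 ≈ 622.29, ∠ = arctan(621/40) ≈ 86.31°
zero (s+50): 50 + j621 → |·| = √(50²+621²) = √388141 ≈ 623.01, ∠ = arctan(621/50) ≈ 85.40°
pole (s+3): 3 + j621 → |·| = √(3²+621²) = √385650 ≈ 621.01, ∠ = arctan(621/3) ≈ 89.72°
pole (s+621): 621 + j621 → |·| = √(621²+621²) = √771282 ≈ 878.23, ∠ = arctan(621/621) ≈ 45.00°
pole at origin: |s| = 621, ∠ = 90.00° (in denominator)
|T| = 500 · 3.8769e+05 / 3.3869e+08 ≈ 0.57234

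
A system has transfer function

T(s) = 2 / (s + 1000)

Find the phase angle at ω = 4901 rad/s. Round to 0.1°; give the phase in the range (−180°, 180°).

Substitute s = j4901:
Numerator: 2 = 2 + j0
Denominator: (j4901) + 1000 = 1000 + j4901
|N| = √(2² + 0²) ≈ 2, ∠N ≈ 0.00°
|D| = √(1000² + 4901²) ≈ 5002, ∠D ≈ 78.47°
∠T = 0.00° − 78.47° = -78.47°

-78.5°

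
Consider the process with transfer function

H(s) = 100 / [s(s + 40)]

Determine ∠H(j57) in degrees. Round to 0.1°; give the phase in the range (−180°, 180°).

At s = jω = j57:
pole (s+40): 40 + j57 → |·| = √(40²+57²) = √4849 ≈ 69.635, ∠ = arctan(57/40) ≈ 54.94°
pole at origin: |s| = 57, ∠ = 90.00° (in denominator)
∠H = 0.00° − 144.94° = -144.94°

-144.9°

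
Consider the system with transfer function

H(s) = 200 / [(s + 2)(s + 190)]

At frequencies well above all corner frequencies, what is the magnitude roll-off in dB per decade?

-40 dB/decade

Each pole contributes −20 dB/decade at high frequency; each zero contributes +20 dB/decade.
Net: 0 zero(s) − 2 pole(s) → -40 dB/decade.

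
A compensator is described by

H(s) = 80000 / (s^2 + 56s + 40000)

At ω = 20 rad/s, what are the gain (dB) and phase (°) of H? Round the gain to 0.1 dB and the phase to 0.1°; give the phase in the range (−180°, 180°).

6.1 dB, -1.6°

At s = jω = j20:
quadratic: (j20)² + 56·j20 + 40000 = 39600 + j1120 → |·| ≈ 39616, ∠ ≈ 1.62°
|H| = 80000 / 39616 ≈ 2.0194
Gain = 20 log₁₀(2.0194) ≈ 6.10 dB
∠H = 0.00° − 1.62° = -1.62°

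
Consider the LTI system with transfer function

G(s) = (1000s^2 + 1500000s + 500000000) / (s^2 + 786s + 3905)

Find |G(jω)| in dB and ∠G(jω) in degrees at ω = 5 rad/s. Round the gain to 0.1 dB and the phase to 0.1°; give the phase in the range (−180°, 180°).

99.1 dB, -44.5°

Substitute s = j5:
Numerator: 1000(j5)^2 + 1500000(j5) + 500000000 = 499975000 + j7500000
Denominator: (j5)^2 + 786(j5) + 3905 = 3880 + j3930
|N| = √(499975000² + 7500000²) ≈ 5.0003e+08, ∠N ≈ 0.86°
|D| = √(3880² + 3930²) ≈ 5522.6, ∠D ≈ 45.37°
|G| = 5.0003e+08 / 5522.6 ≈ 90542
Gain = 20 log₁₀(90542) ≈ 99.14 dB
∠G = 0.86° − 45.37° = -44.51°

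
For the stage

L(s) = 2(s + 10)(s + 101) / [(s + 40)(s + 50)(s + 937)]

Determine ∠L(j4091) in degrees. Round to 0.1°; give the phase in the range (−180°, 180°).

At s = jω = j4091:
zero (s+10): 10 + j4091 → |·| = √(10²+4091²) = √16736381 ≈ 4091, ∠ = arctan(4091/10) ≈ 89.86°
zero (s+101): 101 + j4091 → |·| = √(101²+4091²) = √16746482 ≈ 4092.2, ∠ = arctan(4091/101) ≈ 88.59°
pole (s+40): 40 + j4091 → |·| = √(40²+4091²) = √16737881 ≈ 4091.2, ∠ = arctan(4091/40) ≈ 89.44°
pole (s+50): 50 + j4091 → |·| = √(50²+4091²) = √16738781 ≈ 4091.3, ∠ = arctan(4091/50) ≈ 89.30°
pole (s+937): 937 + j4091 → |·| = √(937²+4091²) = √17614250 ≈ 4196.9, ∠ = arctan(4091/937) ≈ 77.10°
∠L = 178.45° − 255.84° = -77.39°

-77.4°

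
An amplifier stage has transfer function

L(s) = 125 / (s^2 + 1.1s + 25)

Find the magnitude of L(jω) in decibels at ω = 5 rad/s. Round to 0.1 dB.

27.1 dB

At s = jω = j5:
quadratic: (j5)² + 1.1·j5 + 25 = 0 + j5.5 → |·| ≈ 5.5, ∠ ≈ 90.00°
|L| = 125 / 5.5 ≈ 22.727
Gain = 20 log₁₀(22.727) ≈ 27.13 dB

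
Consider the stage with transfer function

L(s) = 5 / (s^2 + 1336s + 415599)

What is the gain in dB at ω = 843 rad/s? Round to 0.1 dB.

Substitute s = j843:
Numerator: 5 = 5 + j0
Denominator: (j843)^2 + 1336(j843) + 415599 = -295050 + j1126248
|N| = √(5² + 0²) ≈ 5, ∠N ≈ 0.00°
|D| = √(295050² + 1126248²) ≈ 1.1643e+06, ∠D ≈ 104.68°
|L| = 5 / 1.1643e+06 ≈ 4.2944e-06
Gain = 20 log₁₀(4.2944e-06) ≈ -107.34 dB

-107.3 dB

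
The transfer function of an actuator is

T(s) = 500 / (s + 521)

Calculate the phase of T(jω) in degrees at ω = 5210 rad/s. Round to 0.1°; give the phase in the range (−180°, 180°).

-84.3°

At s = jω = j5210:
pole (s+521): 521 + j5210 → |·| = √(521²+5210²) = √27415541 ≈ 5236, ∠ = arctan(5210/521) ≈ 84.29°
∠T = 0.00° − 84.29° = -84.29°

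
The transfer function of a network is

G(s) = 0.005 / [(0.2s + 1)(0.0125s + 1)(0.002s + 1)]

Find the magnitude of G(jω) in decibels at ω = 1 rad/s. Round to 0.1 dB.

At ω = 1 rad/s:
pole (1 + j1·0.2) = 1 + j0.2 → |·| ≈ 1.0198, ∠ ≈ 11.31°
pole (1 + j1·0.0125) = 1 + j0.0125 → |·| ≈ 1.0001, ∠ ≈ 0.72°
pole (1 + j1·0.002) = 1 + j0.002 → |·| ≈ 1, ∠ ≈ 0.11°
|G| = 0.005 · 1 / (1.0198 · 1.0001 · 1) ≈ 0.0049024
Gain = 20 log₁₀(0.0049024) ≈ -46.19 dB

-46.2 dB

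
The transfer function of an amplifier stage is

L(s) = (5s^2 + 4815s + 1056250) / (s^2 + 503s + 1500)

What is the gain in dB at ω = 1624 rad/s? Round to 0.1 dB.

14.4 dB

Substitute s = j1624:
Numerator: 5(j1624)^2 + 4815(j1624) + 1056250 = -12130630 + j7819560
Denominator: (j1624)^2 + 503(j1624) + 1500 = -2635876 + j816872
|N| = √(12130630² + 7819560²) ≈ 1.4433e+07, ∠N ≈ 147.19°
|D| = √(2635876² + 816872²) ≈ 2.7596e+06, ∠D ≈ 162.78°
|L| = 1.4433e+07 / 2.7596e+06 ≈ 5.2301
Gain = 20 log₁₀(5.2301) ≈ 14.37 dB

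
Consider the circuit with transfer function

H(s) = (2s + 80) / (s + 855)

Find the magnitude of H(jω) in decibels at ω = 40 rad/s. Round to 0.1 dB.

Substitute s = j40:
Numerator: 2(j40) + 80 = 80 + j80
Denominator: (j40) + 855 = 855 + j40
|N| = √(80² + 80²) ≈ 113.14, ∠N ≈ 45.00°
|D| = √(855² + 40²) ≈ 855.94, ∠D ≈ 2.68°
|H| = 113.14 / 855.94 ≈ 0.13218
Gain = 20 log₁₀(0.13218) ≈ -17.58 dB

-17.6 dB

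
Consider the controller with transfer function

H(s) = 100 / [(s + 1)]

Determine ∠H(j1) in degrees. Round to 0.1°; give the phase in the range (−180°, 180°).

-45.0°

At ω = 1 rad/s:
pole (1 + j1·1) = 1 + j1 → |·| ≈ 1.4142, ∠ ≈ 45.00°
∠H = (0°) − (45.00°) = -45.00°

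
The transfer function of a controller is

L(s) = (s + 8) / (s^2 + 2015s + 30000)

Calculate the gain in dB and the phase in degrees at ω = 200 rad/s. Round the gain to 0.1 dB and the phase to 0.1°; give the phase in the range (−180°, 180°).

-66.1 dB, -3.7°

Substitute s = j200:
Numerator: (j200) + 8 = 8 + j200
Denominator: (j200)^2 + 2015(j200) + 30000 = -10000 + j403000
|N| = √(8² + 200²) ≈ 200.16, ∠N ≈ 87.71°
|D| = √(10000² + 403000²) ≈ 4.0312e+05, ∠D ≈ 91.42°
|L| = 200.16 / 4.0312e+05 ≈ 0.00049653
Gain = 20 log₁₀(0.00049653) ≈ -66.08 dB
∠L = 87.71° − 91.42° = -3.71°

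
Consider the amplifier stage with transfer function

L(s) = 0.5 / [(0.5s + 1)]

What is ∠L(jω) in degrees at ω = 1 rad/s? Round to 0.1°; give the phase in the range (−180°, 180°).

-26.6°

At ω = 1 rad/s:
pole (1 + j1·0.5) = 1 + j0.5 → |·| ≈ 1.118, ∠ ≈ 26.57°
∠L = (0°) − (26.57°) = -26.57°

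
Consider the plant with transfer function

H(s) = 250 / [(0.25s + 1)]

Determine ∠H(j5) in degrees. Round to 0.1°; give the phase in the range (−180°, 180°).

At ω = 5 rad/s:
pole (1 + j5·0.25) = 1 + j1.25 → |·| ≈ 1.6008, ∠ ≈ 51.34°
∠H = (0°) − (51.34°) = -51.34°

-51.3°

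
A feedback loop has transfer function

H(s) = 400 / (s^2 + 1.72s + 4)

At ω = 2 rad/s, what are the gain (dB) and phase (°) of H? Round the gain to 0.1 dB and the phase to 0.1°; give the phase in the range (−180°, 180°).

41.3 dB, -90.0°

At s = jω = j2:
quadratic: (j2)² + 1.72·j2 + 4 = 0 + j3.44 → |·| ≈ 3.44, ∠ ≈ 90.00°
|H| = 400 / 3.44 ≈ 116.28
Gain = 20 log₁₀(116.28) ≈ 41.31 dB
∠H = 0.00° − 90.00° = -90.00°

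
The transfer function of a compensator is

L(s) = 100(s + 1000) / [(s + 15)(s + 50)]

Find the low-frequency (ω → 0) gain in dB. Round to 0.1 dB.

L(0) = 100·1000 / (15·50) ≈ 133.33
20 log₁₀(133.33) ≈ 42.50 dB

42.5 dB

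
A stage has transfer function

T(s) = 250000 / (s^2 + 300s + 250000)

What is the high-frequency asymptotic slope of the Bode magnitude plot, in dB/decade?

Each pole contributes −20 dB/decade at high frequency; each zero contributes +20 dB/decade.
Net: 0 zero(s) − 2 pole(s) → -40 dB/decade.

-40 dB/decade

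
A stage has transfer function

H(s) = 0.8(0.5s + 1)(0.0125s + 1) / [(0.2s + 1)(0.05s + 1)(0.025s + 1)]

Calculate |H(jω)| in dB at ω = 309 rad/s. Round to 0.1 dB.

-23.6 dB

At ω = 309 rad/s:
zero (1 + j309·0.5) = 1 + j154.5 → |·| ≈ 154.5, ∠ ≈ 89.63°
zero (1 + j309·0.0125) = 1 + j3.8625 → |·| ≈ 3.9899, ∠ ≈ 75.48°
pole (1 + j309·0.2) = 1 + j61.8 → |·| ≈ 61.808, ∠ ≈ 89.07°
pole (1 + j309·0.05) = 1 + j15.45 → |·| ≈ 15.482, ∠ ≈ 86.30°
pole (1 + j309·0.025) = 1 + j7.725 → |·| ≈ 7.7895, ∠ ≈ 82.62°
|H| = 0.8 · 154.5 · 3.9899 / (61.808 · 15.482 · 7.7895) ≈ 0.066161
Gain = 20 log₁₀(0.066161) ≈ -23.59 dB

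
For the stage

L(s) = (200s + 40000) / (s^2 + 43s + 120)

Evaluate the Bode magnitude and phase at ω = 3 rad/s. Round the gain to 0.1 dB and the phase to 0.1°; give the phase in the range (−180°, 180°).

47.4 dB, -48.4°

Substitute s = j3:
Numerator: 200(j3) + 40000 = 40000 + j600
Denominator: (j3)^2 + 43(j3) + 120 = 111 + j129
|N| = √(40000² + 600²) ≈ 40004, ∠N ≈ 0.86°
|D| = √(111² + 129²) ≈ 170.18, ∠D ≈ 49.29°
|L| = 40004 / 170.18 ≈ 235.07
Gain = 20 log₁₀(235.07) ≈ 47.42 dB
∠L = 0.86° − 49.29° = -48.43°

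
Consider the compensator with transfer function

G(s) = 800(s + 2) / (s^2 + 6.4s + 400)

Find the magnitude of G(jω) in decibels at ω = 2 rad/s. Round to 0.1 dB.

15.1 dB

At s = jω = j2:
zero (s+2): 2 + j2 → |·| = √(2²+2²) = √8 ≈ 2.8284, ∠ = arctan(2/2) ≈ 45.00°
quadratic: (j2)² + 6.4·j2 + 400 = 396 + j12.8 → |·| ≈ 396.21, ∠ ≈ 1.85°
|G| = 800 · 2.8284 / 396.21 ≈ 5.7109
Gain = 20 log₁₀(5.7109) ≈ 15.13 dB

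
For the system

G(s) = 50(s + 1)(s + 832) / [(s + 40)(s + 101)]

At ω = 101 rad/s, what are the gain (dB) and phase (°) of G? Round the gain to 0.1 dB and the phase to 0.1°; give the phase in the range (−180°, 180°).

At s = jω = j101:
zero (s+1): 1 + j101 → |·| = √(1²+101²) = √10202 ≈ 101, ∠ = arctan(101/1) ≈ 89.43°
zero (s+832): 832 + j101 → |·| = √(832²+101²) = √702425 ≈ 838.11, ∠ = arctan(101/832) ≈ 6.92°
pole (s+40): 40 + j101 → |·| = √(40²+101²) = √11801 ≈ 108.63, ∠ = arctan(101/40) ≈ 68.39°
pole (s+101): 101 + j101 → |·| = √(101²+101²) = √20402 ≈ 142.84, ∠ = arctan(101/101) ≈ 45.00°
|G| = 50 · 84649 / 15517 ≈ 272.76
Gain = 20 log₁₀(272.76) ≈ 48.72 dB
∠G = 96.35° − 113.39° = -17.04°

48.7 dB, -17.0°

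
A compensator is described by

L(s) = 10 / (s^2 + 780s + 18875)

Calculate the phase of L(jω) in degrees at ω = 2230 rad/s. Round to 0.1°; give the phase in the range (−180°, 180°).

Substitute s = j2230:
Numerator: 10 = 10 + j0
Denominator: (j2230)^2 + 780(j2230) + 18875 = -4954025 + j1739400
|N| = √(10² + 0²) ≈ 10, ∠N ≈ 0.00°
|D| = √(4954025² + 1739400²) ≈ 5.2505e+06, ∠D ≈ 160.65°
∠L = 0.00° − 160.65° = -160.65°

-160.7°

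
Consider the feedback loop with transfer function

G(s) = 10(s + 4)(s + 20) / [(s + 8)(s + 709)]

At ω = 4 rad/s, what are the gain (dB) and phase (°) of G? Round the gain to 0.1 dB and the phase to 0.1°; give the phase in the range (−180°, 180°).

-14.8 dB, 29.4°

At s = jω = j4:
zero (s+4): 4 + j4 → |·| = √(4²+4²) = √32 ≈ 5.6569, ∠ = arctan(4/4) ≈ 45.00°
zero (s+20): 20 + j4 → |·| = √(20²+4²) = √416 ≈ 20.396, ∠ = arctan(4/20) ≈ 11.31°
pole (s+8): 8 + j4 → |·| = √(8²+4²) = √80 ≈ 8.9443, ∠ = arctan(4/8) ≈ 26.57°
pole (s+709): 709 + j4 → |·| = √(709²+4²) = √502697 ≈ 709.01, ∠ = arctan(4/709) ≈ 0.32°
|G| = 10 · 115.38 / 6341.6 ≈ 0.18194
Gain = 20 log₁₀(0.18194) ≈ -14.80 dB
∠G = 56.31° − 26.89° = 29.42°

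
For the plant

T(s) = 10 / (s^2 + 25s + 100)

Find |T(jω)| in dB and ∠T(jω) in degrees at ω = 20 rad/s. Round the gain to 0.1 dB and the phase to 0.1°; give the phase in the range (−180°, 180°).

-35.3 dB, -121.0°

Substitute s = j20:
Numerator: 10 = 10 + j0
Denominator: (j20)^2 + 25(j20) + 100 = -300 + j500
|N| = √(10² + 0²) ≈ 10, ∠N ≈ 0.00°
|D| = √(300² + 500²) ≈ 583.1, ∠D ≈ 120.96°
|T| = 10 / 583.1 ≈ 0.01715
Gain = 20 log₁₀(0.01715) ≈ -35.31 dB
∠T = 0.00° − 120.96° = -120.96°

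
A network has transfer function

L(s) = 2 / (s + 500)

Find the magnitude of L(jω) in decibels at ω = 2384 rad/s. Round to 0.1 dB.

-61.7 dB

At s = jω = j2384:
pole (s+500): 500 + j2384 → |·| = √(500²+2384²) = √5933456 ≈ 2435.9, ∠ = arctan(2384/500) ≈ 78.15°
|L| = 2 / 2435.9 ≈ 0.00082105
Gain = 20 log₁₀(0.00082105) ≈ -61.71 dB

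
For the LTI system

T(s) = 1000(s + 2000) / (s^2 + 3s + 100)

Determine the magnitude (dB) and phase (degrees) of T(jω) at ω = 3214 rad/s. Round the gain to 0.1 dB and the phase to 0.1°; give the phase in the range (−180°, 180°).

-8.7 dB, -121.8°

At s = jω = j3214:
zero (s+2000): 2000 + j3214 → |·| = √(2000²+3214²) = √14329796 ≈ 3785.5, ∠ = arctan(3214/2000) ≈ 58.11°
quadratic: (j3214)² + 3·j3214 + 100 = -10329696 + j9642 → |·| ≈ 1.033e+07, ∠ ≈ 179.95°
|T| = 1000 · 3785.5 / 1.033e+07 ≈ 0.36646
Gain = 20 log₁₀(0.36646) ≈ -8.72 dB
∠T = 58.11° − 179.95° = -121.84°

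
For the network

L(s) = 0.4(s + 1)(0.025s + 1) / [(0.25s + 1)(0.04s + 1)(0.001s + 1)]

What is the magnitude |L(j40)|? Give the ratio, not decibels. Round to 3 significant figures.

1.19

At ω = 40 rad/s:
zero (1 + j40·1) = 1 + j40 → |·| ≈ 40.012, ∠ ≈ 88.57°
zero (1 + j40·0.025) = 1 + j1 → |·| ≈ 1.4142, ∠ ≈ 45.00°
pole (1 + j40·0.25) = 1 + j10 → |·| ≈ 10.05, ∠ ≈ 84.29°
pole (1 + j40·0.04) = 1 + j1.6 → |·| ≈ 1.8868, ∠ ≈ 57.99°
pole (1 + j40·0.001) = 1 + j0.04 → |·| ≈ 1.0008, ∠ ≈ 2.29°
|L| = 0.4 · 40.012 · 1.4142 / (10.05 · 1.8868 · 1.0008) ≈ 1.1927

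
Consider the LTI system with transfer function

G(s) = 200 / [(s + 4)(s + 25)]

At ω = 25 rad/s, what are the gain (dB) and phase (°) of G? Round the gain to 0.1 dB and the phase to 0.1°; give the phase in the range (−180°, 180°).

At s = jω = j25:
pole (s+4): 4 + j25 → |·| = √(4²+25²) = √641 ≈ 25.318, ∠ = arctan(25/4) ≈ 80.91°
pole (s+25): 25 + j25 → |·| = √(25²+25²) = √1250 ≈ 35.355, ∠ = arctan(25/25) ≈ 45.00°
|G| = 200 / 895.12 ≈ 0.22343
Gain = 20 log₁₀(0.22343) ≈ -13.02 dB
∠G = 0.00° − 125.91° = -125.91°

-13.0 dB, -125.9°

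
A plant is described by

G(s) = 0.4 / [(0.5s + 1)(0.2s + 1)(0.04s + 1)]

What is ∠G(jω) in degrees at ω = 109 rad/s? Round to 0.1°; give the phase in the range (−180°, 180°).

At ω = 109 rad/s:
pole (1 + j109·0.5) = 1 + j54.5 → |·| ≈ 54.509, ∠ ≈ 88.95°
pole (1 + j109·0.2) = 1 + j21.8 → |·| ≈ 21.823, ∠ ≈ 87.37°
pole (1 + j109·0.04) = 1 + j4.36 → |·| ≈ 4.4732, ∠ ≈ 77.08°
∠G = (0°) − (88.95° + 87.37° + 77.08°) = -253.40° ≡ 106.60° (principal value)

106.6°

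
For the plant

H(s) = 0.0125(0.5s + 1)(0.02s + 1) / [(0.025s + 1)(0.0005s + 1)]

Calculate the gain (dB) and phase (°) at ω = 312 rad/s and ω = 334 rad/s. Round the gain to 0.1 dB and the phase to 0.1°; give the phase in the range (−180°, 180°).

ω = 312: 3.8 dB, 79.0°; ω = 334: 4.4 dB, 78.5°

At ω = 312 rad/s:
zero (1 + j312·0.5) = 1 + j156 → |·| ≈ 156, ∠ ≈ 89.63°
zero (1 + j312·0.02) = 1 + j6.24 → |·| ≈ 6.3196, ∠ ≈ 80.90°
pole (1 + j312·0.025) = 1 + j7.8 → |·| ≈ 7.8638, ∠ ≈ 82.69°
pole (1 + j312·0.0005) = 1 + j0.156 → |·| ≈ 1.0121, ∠ ≈ 8.87°
|H| = 0.0125 · 156 · 6.3196 / (7.8638 · 1.0121) ≈ 1.5483
Gain = 20 log₁₀(1.5483) ≈ 3.80 dB
∠H = (89.63° + 80.90°) − (82.69° + 8.87°) = 78.97°

At ω = 334 rad/s:
zero (1 + j334·0.5) = 1 + j167 → |·| ≈ 167, ∠ ≈ 89.66°
zero (1 + j334·0.02) = 1 + j6.68 → |·| ≈ 6.7544, ∠ ≈ 81.49°
pole (1 + j334·0.025) = 1 + j8.35 → |·| ≈ 8.4097, ∠ ≈ 83.17°
pole (1 + j334·0.0005) = 1 + j0.167 → |·| ≈ 1.0138, ∠ ≈ 9.48°
|H| = 0.0125 · 167 · 6.7544 / (8.4097 · 1.0138) ≈ 1.6538
Gain = 20 log₁₀(1.6538) ≈ 4.37 dB
∠H = (89.66° + 81.49°) − (83.17° + 9.48°) = 78.50°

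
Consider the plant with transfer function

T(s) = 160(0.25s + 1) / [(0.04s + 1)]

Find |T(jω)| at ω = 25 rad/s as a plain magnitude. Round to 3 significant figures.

At ω = 25 rad/s:
zero (1 + j25·0.25) = 1 + j6.25 → |·| ≈ 6.3295, ∠ ≈ 80.91°
pole (1 + j25·0.04) = 1 + j1 → |·| ≈ 1.4142, ∠ ≈ 45.00°
|T| = 160 · 6.3295 / (1.4142) ≈ 716.11

716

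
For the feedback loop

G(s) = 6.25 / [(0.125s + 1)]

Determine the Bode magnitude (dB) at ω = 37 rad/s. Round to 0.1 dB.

At ω = 37 rad/s:
pole (1 + j37·0.125) = 1 + j4.625 → |·| ≈ 4.7319, ∠ ≈ 77.80°
|G| = 6.25 · 1 / (4.7319) ≈ 1.3208
Gain = 20 log₁₀(1.3208) ≈ 2.42 dB

2.4 dB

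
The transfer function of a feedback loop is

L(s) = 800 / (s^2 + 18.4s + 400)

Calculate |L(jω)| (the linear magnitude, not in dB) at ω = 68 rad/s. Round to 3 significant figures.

At s = jω = j68:
quadratic: (j68)² + 18.4·j68 + 400 = -4224 + j1251.2 → |·| ≈ 4405.4, ∠ ≈ 163.50°
|L| = 800 / 4405.4 ≈ 0.1816

0.182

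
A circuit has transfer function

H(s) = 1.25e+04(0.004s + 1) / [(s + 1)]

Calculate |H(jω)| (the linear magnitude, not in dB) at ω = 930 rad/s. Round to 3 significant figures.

At ω = 930 rad/s:
zero (1 + j930·0.004) = 1 + j3.72 → |·| ≈ 3.8521, ∠ ≈ 74.95°
pole (1 + j930·1) = 1 + j930 → |·| ≈ 930, ∠ ≈ 89.94°
|H| = 1.25e+04 · 3.8521 / (930) ≈ 51.776

51.8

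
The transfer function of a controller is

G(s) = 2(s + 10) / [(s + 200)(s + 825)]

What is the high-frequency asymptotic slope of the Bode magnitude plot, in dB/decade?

Each pole contributes −20 dB/decade at high frequency; each zero contributes +20 dB/decade.
Net: 1 zero(s) − 2 pole(s) → -20 dB/decade.

-20 dB/decade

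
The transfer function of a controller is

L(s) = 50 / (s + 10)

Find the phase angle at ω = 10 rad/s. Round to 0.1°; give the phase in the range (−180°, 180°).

-45.0°

At s = jω = j10:
pole (s+10): 10 + j10 → |·| = √(10²+10²) = √200 ≈ 14.142, ∠ = arctan(10/10) ≈ 45.00°
∠L = 0.00° − 45.00° = -45.00°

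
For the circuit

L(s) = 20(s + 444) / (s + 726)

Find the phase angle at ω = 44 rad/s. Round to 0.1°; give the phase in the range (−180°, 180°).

At s = jω = j44:
zero (s+444): 444 + j44 → |·| = √(444²+44²) = √199072 ≈ 446.17, ∠ = arctan(44/444) ≈ 5.66°
pole (s+726): 726 + j44 → |·| = √(726²+44²) = √529012 ≈ 727.33, ∠ = arctan(44/726) ≈ 3.47°
∠L = 5.66° − 3.47° = 2.19°

2.2°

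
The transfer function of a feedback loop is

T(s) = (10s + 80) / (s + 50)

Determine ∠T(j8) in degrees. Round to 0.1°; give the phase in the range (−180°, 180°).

Substitute s = j8:
Numerator: 10(j8) + 80 = 80 + j80
Denominator: (j8) + 50 = 50 + j8
|N| = √(80² + 80²) ≈ 113.14, ∠N ≈ 45.00°
|D| = √(50² + 8²) ≈ 50.636, ∠D ≈ 9.09°
∠T = 45.00° − 9.09° = 35.91°

35.9°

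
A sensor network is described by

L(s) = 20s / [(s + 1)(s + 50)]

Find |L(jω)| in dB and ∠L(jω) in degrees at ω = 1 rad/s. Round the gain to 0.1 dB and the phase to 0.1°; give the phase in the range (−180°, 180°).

-11.0 dB, 43.9°

At s = jω = j1:
zero at origin: s = j1 → |·| = 1, ∠ = 90.00°
pole (s+1): 1 + j1 → |·| = √(1²+1²) = √2 ≈ 1.4142, ∠ = arctan(1/1) ≈ 45.00°
pole (s+50): 50 + j1 → |·| = √(50²+1²) = √2501 ≈ 50.01, ∠ = arctan(1/50) ≈ 1.15°
|L| = 20 · 1 / 70.724 ≈ 0.28279
Gain = 20 log₁₀(0.28279) ≈ -10.97 dB
∠L = 90.00° − 46.15° = 43.85°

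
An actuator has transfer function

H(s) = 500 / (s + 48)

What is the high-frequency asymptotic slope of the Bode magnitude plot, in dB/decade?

Each pole contributes −20 dB/decade at high frequency; each zero contributes +20 dB/decade.
Net: 0 zero(s) − 1 pole(s) → -20 dB/decade.

-20 dB/decade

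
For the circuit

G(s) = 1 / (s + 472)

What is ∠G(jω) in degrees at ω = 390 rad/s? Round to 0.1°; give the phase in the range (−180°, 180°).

At s = jω = j390:
pole (s+472): 472 + j390 → |·| = √(472²+390²) = √374884 ≈ 612.28, ∠ = arctan(390/472) ≈ 39.57°
∠G = 0.00° − 39.57° = -39.57°

-39.6°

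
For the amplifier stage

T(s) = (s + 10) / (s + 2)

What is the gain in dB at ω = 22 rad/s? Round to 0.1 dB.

0.8 dB

Substitute s = j22:
Numerator: (j22) + 10 = 10 + j22
Denominator: (j22) + 2 = 2 + j22
|N| = √(10² + 22²) ≈ 24.166, ∠N ≈ 65.56°
|D| = √(2² + 22²) ≈ 22.091, ∠D ≈ 84.81°
|T| = 24.166 / 22.091 ≈ 1.0939
Gain = 20 log₁₀(1.0939) ≈ 0.78 dB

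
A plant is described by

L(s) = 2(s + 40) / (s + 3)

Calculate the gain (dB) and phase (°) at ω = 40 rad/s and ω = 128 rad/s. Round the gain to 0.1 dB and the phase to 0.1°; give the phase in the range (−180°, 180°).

At s = jω = j40:
zero (s+40): 40 + j40 → |·| = √(40²+40²) = √3200 ≈ 56.569, ∠ = arctan(40/40) ≈ 45.00°
pole (s+3): 3 + j40 → |·| = √(3²+40²) = √1609 ≈ 40.112, ∠ = arctan(40/3) ≈ 85.71°
|L| = 2 · 56.569 / 40.112 ≈ 2.8206
Gain = 20 log₁₀(2.8206) ≈ 9.01 dB
∠L = 45.00° − 85.71° = -40.71°

At s = jω = j128:
zero (s+40): 40 + j128 → |·| = √(40²+128²) = √17984 ≈ 134.1, ∠ = arctan(128/40) ≈ 72.65°
pole (s+3): 3 + j128 → |·| = √(3²+128²) = √16393 ≈ 128.04, ∠ = arctan(128/3) ≈ 88.66°
|L| = 2 · 134.1 / 128.04 ≈ 2.0947
Gain = 20 log₁₀(2.0947) ≈ 6.42 dB
∠L = 72.65° − 88.66° = -16.01°

ω = 40: 9.0 dB, -40.7°; ω = 128: 6.4 dB, -16.0°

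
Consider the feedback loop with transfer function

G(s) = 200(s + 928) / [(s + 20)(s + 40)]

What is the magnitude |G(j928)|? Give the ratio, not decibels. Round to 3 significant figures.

0.304

At s = jω = j928:
zero (s+928): 928 + j928 → |·| = √(928²+928²) = √1722368 ≈ 1312.4, ∠ = arctan(928/928) ≈ 45.00°
pole (s+20): 20 + j928 → |·| = √(20²+928²) = √861584 ≈ 928.22, ∠ = arctan(928/20) ≈ 88.77°
pole (s+40): 40 + j928 → |·| = √(40²+928²) = √862784 ≈ 928.86, ∠ = arctan(928/40) ≈ 87.53°
|G| = 200 · 1312.4 / 8.6219e+05 ≈ 0.30443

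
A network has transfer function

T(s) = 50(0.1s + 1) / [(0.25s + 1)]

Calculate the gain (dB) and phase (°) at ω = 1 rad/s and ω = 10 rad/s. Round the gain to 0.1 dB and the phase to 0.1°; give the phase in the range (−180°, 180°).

ω = 1: 33.8 dB, -8.3°; ω = 10: 28.4 dB, -23.2°

At ω = 1 rad/s:
zero (1 + j1·0.1) = 1 + j0.1 → |·| ≈ 1.005, ∠ ≈ 5.71°
pole (1 + j1·0.25) = 1 + j0.25 → |·| ≈ 1.0308, ∠ ≈ 14.04°
|T| = 50 · 1.005 / (1.0308) ≈ 48.749
Gain = 20 log₁₀(48.749) ≈ 33.76 dB
∠T = (5.71°) − (14.04°) = -8.33°

At ω = 10 rad/s:
zero (1 + j10·0.1) = 1 + j1 → |·| ≈ 1.4142, ∠ ≈ 45.00°
pole (1 + j10·0.25) = 1 + j2.5 → |·| ≈ 2.6926, ∠ ≈ 68.20°
|T| = 50 · 1.4142 / (2.6926) ≈ 26.261
Gain = 20 log₁₀(26.261) ≈ 28.39 dB
∠T = (45.00°) − (68.20°) = -23.20°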